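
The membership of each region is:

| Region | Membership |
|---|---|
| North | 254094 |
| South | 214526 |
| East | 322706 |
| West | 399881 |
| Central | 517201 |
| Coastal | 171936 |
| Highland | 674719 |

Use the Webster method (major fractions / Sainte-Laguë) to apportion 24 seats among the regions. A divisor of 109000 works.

North 2; South 2; East 3; West 4; Central 5; Coastal 2; Highland 6

With modified divisor 109000: modified quotas North 2.331, South 1.968, East 2.961, West 3.669, Central 4.745, Coastal 1.577, Highland 6.190.
Rounding to the nearest integer: North 2, South 2, East 3, West 4, Central 5, Coastal 2, Highland 6 (total 24).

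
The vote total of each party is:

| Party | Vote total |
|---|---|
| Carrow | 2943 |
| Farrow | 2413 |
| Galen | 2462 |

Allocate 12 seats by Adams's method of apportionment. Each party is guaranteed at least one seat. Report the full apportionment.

Standard divisor 7818/12 ≈ 651.5; standard quotas: Carrow 4.517, Farrow 3.704, Galen 3.779.
Rounding up gives 5, 4, 4 = 13 seats, so the divisor must be adjusted.
With modified divisor 770: modified quotas Carrow 3.822, Farrow 3.134, Galen 3.197.
Rounding up: Carrow 4, Farrow 4, Galen 4 (total 12).

Carrow: 4, Farrow: 4, Galen: 4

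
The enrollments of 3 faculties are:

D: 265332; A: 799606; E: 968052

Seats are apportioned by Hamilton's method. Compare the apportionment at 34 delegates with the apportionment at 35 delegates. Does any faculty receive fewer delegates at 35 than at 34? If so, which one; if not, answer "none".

D

At 34 seats: D 5, A 13, E 16.
At 35 seats: D 4, A 14, E 17.
D drops from 5 to 4.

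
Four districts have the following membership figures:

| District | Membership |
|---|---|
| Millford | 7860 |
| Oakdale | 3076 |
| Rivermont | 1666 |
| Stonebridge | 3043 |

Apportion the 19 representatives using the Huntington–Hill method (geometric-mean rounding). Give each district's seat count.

With divisor 853: modified quotas Millford 9.215, Oakdale 3.606, Rivermont 1.953, Stonebridge 3.567.
Geometric-mean thresholds: Millford √(9·10)=9.487, Oakdale √(3·4)=3.464, Rivermont √(1·2)=1.414, Stonebridge √(3·4)=3.464.
Each quota rounded against its threshold gives Millford 9, Oakdale 4, Rivermont 2, Stonebridge 4 (total 19).

Millford: 9, Oakdale: 4, Rivermont: 2, Stonebridge: 4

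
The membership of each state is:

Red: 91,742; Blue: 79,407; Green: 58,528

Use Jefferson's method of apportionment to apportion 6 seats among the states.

Standard divisor 229677/6 ≈ 38279.5; standard quotas: Red 2.397, Blue 2.074, Green 1.529.
Rounding down gives 2, 2, 1 = 5 seats, so the divisor must be adjusted.
With modified divisor 29900: modified quotas Red 3.068, Blue 2.656, Green 1.957.
Rounding down: Red 3, Blue 2, Green 1 (total 6).

Red=3, Blue=2, Green=1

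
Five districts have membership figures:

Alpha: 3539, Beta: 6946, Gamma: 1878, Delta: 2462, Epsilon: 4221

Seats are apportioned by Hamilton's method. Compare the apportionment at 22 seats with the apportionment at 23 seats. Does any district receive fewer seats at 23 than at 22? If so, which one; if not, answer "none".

At 22 seats: Alpha 4, Beta 8, Gamma 2, Delta 3, Epsilon 5.
At 23 seats: Alpha 4, Beta 9, Gamma 2, Delta 3, Epsilon 5.
No district's allocation decreased.

none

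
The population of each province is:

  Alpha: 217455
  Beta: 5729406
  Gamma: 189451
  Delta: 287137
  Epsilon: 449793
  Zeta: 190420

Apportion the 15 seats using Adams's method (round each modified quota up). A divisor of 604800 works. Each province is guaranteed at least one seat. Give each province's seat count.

Alpha 1, Beta 10, Gamma 1, Delta 1, Epsilon 1, Zeta 1

With modified divisor 604800: modified quotas Alpha 0.360, Beta 9.473, Gamma 0.313, Delta 0.475, Epsilon 0.744, Zeta 0.315.
Rounding up: Alpha 1, Beta 10, Gamma 1, Delta 1, Epsilon 1, Zeta 1 (total 15).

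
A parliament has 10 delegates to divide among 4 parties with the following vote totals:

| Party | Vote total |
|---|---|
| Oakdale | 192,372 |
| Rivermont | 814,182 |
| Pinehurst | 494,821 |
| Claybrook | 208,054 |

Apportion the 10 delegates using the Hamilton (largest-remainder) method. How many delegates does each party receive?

Total 1709429; standard divisor 1709429/10 ≈ 170942.9.
Standard quotas: Oakdale 1.1254, Rivermont 4.7629, Pinehurst 2.8947, Claybrook 1.2171.
Lower quotas: Oakdale 1, Rivermont 4, Pinehurst 2, Claybrook 1 (sum 8, leaving 2 seats).
Remainders in descending order: Pinehurst 0.8947, Rivermont 0.7629, Claybrook 0.2171, Oakdale 0.1254.
The surplus seats go to Pinehurst, Rivermont.

Oakdale=1, Rivermont=5, Pinehurst=3, Claybrook=1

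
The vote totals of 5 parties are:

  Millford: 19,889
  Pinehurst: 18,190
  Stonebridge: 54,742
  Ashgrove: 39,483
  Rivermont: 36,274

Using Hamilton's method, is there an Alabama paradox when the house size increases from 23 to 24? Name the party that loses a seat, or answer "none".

Pinehurst

At 23 seats: Millford 3, Pinehurst 3, Stonebridge 7, Ashgrove 5, Rivermont 5.
At 24 seats: Millford 3, Pinehurst 2, Stonebridge 8, Ashgrove 6, Rivermont 5.
Pinehurst drops from 3 to 2.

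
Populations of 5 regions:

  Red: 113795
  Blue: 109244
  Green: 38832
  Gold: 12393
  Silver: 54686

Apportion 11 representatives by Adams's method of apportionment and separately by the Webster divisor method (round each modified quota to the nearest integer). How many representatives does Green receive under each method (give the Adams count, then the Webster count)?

2 and 1

Adams: Red 3, Blue 3, Green 2, Gold 1, Silver 2.
Webster: Red 4, Blue 4, Green 1, Gold 0, Silver 2.
Green gets 2 under Adams and 1 under Webster.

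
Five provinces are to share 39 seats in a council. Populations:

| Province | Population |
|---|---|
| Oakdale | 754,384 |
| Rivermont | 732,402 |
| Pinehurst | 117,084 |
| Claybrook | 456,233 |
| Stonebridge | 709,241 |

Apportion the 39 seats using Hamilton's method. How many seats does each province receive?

Standard divisor: 2769344 ÷ 39 ≈ 71008.821.
Standard quotas: Oakdale 10.6238, Rivermont 10.3142, Pinehurst 1.6489, Claybrook 6.4250, Stonebridge 9.9881.
Lower quotas: Oakdale 10, Rivermont 10, Pinehurst 1, Claybrook 6, Stonebridge 9 (sum 36, leaving 3 seats).
Remainders in descending order: Stonebridge 0.9881, Pinehurst 0.6489, Oakdale 0.6238, Claybrook 0.4250, Rivermont 0.3142.
The surplus seats go to Stonebridge, Pinehurst, Oakdale.

Oakdale: 11, Rivermont: 10, Pinehurst: 2, Claybrook: 6, Stonebridge: 10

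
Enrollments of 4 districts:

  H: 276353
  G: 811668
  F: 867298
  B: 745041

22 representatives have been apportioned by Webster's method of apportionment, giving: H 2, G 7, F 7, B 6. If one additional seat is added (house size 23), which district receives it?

F

Priority for the next seat is population ÷ (current seats + 0.5).
Priorities: H 110541.200, G 108222.400, F 115639.733, B 114621.692.
Highest priority: F.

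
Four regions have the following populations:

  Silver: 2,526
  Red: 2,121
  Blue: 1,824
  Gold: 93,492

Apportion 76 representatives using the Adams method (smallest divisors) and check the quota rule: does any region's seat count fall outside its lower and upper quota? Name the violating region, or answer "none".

Gold

Standard quotas: Silver 1.920, Red 1.613, Blue 1.387, Gold 71.080.
Adams allocation: Silver 2, Red 2, Blue 2, Gold 70.
Gold has quota 71.080 (lower 71, upper 72) but receives 70 — outside the quota interval.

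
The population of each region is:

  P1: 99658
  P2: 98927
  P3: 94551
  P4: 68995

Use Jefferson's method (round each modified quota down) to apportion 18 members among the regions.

P1=5, P2=5, P3=5, P4=3

Standard divisor 362131/18 ≈ 20118.389; standard quotas: P1 4.954, P2 4.917, P3 4.700, P4 3.429.
Rounding down gives 4, 4, 4, 3 = 15 seats, so the divisor must be adjusted.
With modified divisor 18100: modified quotas P1 5.506, P2 5.466, P3 5.224, P4 3.812.
Rounding down: P1 5, P2 5, P3 5, P4 3 (total 18).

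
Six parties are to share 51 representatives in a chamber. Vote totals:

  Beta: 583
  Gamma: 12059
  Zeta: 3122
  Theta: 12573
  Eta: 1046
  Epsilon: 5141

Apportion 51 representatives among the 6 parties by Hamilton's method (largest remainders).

Beta 1, Gamma 18, Zeta 5, Theta 18, Eta 1, Epsilon 8

Standard divisor: 34524 ÷ 51 ≈ 676.941.
Standard quotas: Beta 0.8612, Gamma 17.8140, Zeta 4.6119, Theta 18.5733, Eta 1.5452, Epsilon 7.5945.
Lower quotas: Beta 0, Gamma 17, Zeta 4, Theta 18, Eta 1, Epsilon 7 (sum 47, leaving 4 seats).
Remainders in descending order: Beta 0.8612, Gamma 0.8140, Zeta 0.6119, Epsilon 0.5945, Theta 0.5733, Eta 0.5452.
Largest remainders: Beta, Gamma, Zeta, Epsilon receive the extra seats.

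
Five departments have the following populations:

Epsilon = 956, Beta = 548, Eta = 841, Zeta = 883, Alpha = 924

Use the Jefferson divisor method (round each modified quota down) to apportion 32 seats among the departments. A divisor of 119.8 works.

With modified divisor 119.8: modified quotas Epsilon 7.980, Beta 4.574, Eta 7.020, Zeta 7.371, Alpha 7.713.
Rounding down: Epsilon 7, Beta 4, Eta 7, Zeta 7, Alpha 7 (total 32).

Epsilon 7, Beta 4, Eta 7, Zeta 7, Alpha 7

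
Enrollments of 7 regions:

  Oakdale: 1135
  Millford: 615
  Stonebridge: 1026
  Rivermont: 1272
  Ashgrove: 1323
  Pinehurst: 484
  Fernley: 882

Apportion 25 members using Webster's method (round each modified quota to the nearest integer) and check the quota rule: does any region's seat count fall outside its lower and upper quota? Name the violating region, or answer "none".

none

Standard quotas: Oakdale 4.212, Millford 2.282, Stonebridge 3.807, Rivermont 4.720, Ashgrove 4.909, Pinehurst 1.796, Fernley 3.273.
Webster allocation: Oakdale 4, Millford 2, Stonebridge 4, Rivermont 5, Ashgrove 5, Pinehurst 2, Fernley 3.
Every allocation lies between the lower and upper quota.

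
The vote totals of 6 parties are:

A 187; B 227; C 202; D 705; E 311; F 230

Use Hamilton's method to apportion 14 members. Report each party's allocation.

Standard divisor: 1862 ÷ 14 = 133.
Standard quotas: A 1.406, B 1.707, C 1.519, D 5.301, E 2.338, F 1.729.
Lower quotas: A 1, B 1, C 1, D 5, E 2, F 1 (sum 11, leaving 3 seats).
Remainders in descending order: F 0.729, B 0.707, C 0.519, A 0.406, E 0.338, D 0.301.
Largest remainders: F, B, C receive the extra seats.

A 1; B 2; C 2; D 5; E 2; F 2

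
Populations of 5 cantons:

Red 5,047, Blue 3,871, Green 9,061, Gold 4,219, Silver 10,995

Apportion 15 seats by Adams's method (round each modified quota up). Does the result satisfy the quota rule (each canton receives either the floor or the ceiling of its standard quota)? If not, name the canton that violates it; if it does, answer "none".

none

Standard quotas: Red 2.281, Blue 1.749, Green 4.095, Gold 1.907, Silver 4.969.
Adams allocation: Red 2, Blue 2, Green 4, Gold 2, Silver 5.
Every allocation lies between the lower and upper quota.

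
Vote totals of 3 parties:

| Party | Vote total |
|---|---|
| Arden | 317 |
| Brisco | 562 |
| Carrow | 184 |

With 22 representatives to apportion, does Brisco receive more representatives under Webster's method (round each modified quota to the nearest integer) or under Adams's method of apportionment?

Webster

Webster: Arden 6, Brisco 12, Carrow 4.
Adams: Arden 7, Brisco 11, Carrow 4.
Brisco gets 12 under Webster and 11 under Adams.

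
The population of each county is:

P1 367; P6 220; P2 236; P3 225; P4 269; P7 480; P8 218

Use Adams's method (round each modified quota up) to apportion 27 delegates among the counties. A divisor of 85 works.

With modified divisor 85: modified quotas P1 4.318, P6 2.588, P2 2.776, P3 2.647, P4 3.165, P7 5.647, P8 2.565.
Rounding up: P1 5, P6 3, P2 3, P3 3, P4 4, P7 6, P8 3 (total 27).

P1=5; P6=3; P2=3; P3=3; P4=4; P7=6; P8=3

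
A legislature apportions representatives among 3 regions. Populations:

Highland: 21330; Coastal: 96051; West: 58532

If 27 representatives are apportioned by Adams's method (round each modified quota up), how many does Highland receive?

4

Standard divisor 175913/27 ≈ 6515.296; standard quotas: Highland 3.274, Coastal 14.742, West 8.984.
Rounding up gives 4, 15, 9 = 28 seats, so the divisor must be adjusted.
With modified divisor 7000: modified quotas Highland 3.047, Coastal 13.722, West 8.362.
Rounding up: Highland 4, Coastal 14, West 9 (total 27).
Highland receives 4.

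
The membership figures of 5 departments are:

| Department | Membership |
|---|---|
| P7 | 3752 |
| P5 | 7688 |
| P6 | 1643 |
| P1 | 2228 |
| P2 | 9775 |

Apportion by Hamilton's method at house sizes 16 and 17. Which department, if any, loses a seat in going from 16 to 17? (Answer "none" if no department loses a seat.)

At 16 seats: P7 2, P5 5, P6 1, P1 2, P2 6.
At 17 seats: P7 3, P5 5, P6 1, P1 1, P2 7.
P1 drops from 2 to 1.

P1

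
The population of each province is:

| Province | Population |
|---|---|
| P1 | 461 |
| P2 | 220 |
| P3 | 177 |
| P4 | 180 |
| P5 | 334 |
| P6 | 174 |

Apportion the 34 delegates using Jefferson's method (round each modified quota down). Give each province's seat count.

Standard divisor 1546/34 ≈ 45.471; standard quotas: P1 10.138, P2 4.838, P3 3.893, P4 3.959, P5 7.345, P6 3.827.
Rounding down gives 10, 4, 3, 3, 7, 3 = 30 seats, so the divisor must be adjusted.
With modified divisor 43: modified quotas P1 10.721, P2 5.116, P3 4.116, P4 4.186, P5 7.767, P6 4.047.
Rounding down: P1 10, P2 5, P3 4, P4 4, P5 7, P6 4 (total 34).

P1 10; P2 5; P3 4; P4 4; P5 7; P6 4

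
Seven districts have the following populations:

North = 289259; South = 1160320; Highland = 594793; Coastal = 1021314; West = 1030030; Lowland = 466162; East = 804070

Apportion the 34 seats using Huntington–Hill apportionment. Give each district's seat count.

North 2, South 7, Highland 4, Coastal 6, West 7, Lowland 3, East 5

With divisor 158265: modified quotas North 1.828, South 7.332, Highland 3.758, Coastal 6.453, West 6.508, Lowland 2.945, East 5.081.
Geometric-mean thresholds: North √(1·2)=1.414, South √(7·8)=7.483, Highland √(3·4)=3.464, Coastal √(6·7)=6.481, West √(6·7)=6.481, Lowland √(2·3)=2.449, East √(5·6)=5.477.
Each quota rounded against its threshold gives North 2, South 7, Highland 4, Coastal 6, West 7, Lowland 3, East 5 (total 34).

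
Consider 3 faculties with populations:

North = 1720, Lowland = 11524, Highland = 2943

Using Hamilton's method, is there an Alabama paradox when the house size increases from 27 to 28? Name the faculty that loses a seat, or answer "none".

At 27 seats: North 3, Lowland 19, Highland 5.
At 28 seats: North 3, Lowland 20, Highland 5.
No faculty's allocation decreased.

none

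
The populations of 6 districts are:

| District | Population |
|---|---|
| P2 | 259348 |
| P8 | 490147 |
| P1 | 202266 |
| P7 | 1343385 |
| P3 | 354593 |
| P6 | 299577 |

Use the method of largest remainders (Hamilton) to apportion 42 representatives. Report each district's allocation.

P2=4; P8=7; P1=3; P7=19; P3=5; P6=4

Total 2949316; standard divisor 2949316/42 ≈ 70221.81.
Standard quotas: P2 3.6933, P8 6.9800, P1 2.8804, P7 19.1306, P3 5.0496, P6 4.2662.
Lower quotas: P2 3, P8 6, P1 2, P7 19, P3 5, P6 4 (sum 39, leaving 3 seats).
Remainders in descending order: P8 0.9800, P1 0.8804, P2 0.6933, P6 0.2662, P7 0.1306, P3 0.0496.
Largest remainders: P8, P1, P2 receive the extra seats.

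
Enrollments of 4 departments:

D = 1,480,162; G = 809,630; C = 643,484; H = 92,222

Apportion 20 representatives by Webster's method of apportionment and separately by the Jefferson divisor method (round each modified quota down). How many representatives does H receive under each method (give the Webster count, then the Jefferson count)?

1 and 0

Webster: D 10, G 5, C 4, H 1.
Jefferson: D 10, G 6, C 4, H 0.
H gets 1 under Webster and 0 under Jefferson.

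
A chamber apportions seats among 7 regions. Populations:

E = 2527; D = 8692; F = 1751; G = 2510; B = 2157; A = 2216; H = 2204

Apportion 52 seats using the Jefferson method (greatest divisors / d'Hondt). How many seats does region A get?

5

Standard divisor 22057/52 ≈ 424.173; standard quotas: E 5.957, D 20.492, F 4.128, G 5.917, B 5.085, A 5.224, H 5.196.
Rounding down gives 5, 20, 4, 5, 5, 5, 5 = 49 seats, so the divisor must be adjusted.
With modified divisor 400: modified quotas E 6.317, D 21.730, F 4.378, G 6.275, B 5.393, A 5.540, H 5.510.
Rounding down: E 6, D 21, F 4, G 6, B 5, A 5, H 5 (total 52).
A receives 5.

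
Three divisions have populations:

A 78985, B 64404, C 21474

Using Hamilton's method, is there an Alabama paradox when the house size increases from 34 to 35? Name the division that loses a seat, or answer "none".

At 34 seats: A 16, B 13, C 5.
At 35 seats: A 17, B 14, C 4.
C drops from 5 to 4.

C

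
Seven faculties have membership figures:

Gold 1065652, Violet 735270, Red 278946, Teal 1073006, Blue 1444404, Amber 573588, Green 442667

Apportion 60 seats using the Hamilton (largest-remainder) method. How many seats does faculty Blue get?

15

The standard divisor is 5613533/60 ≈ 93558.883.
Standard quotas: Gold 11.3902, Violet 7.8589, Red 2.9815, Teal 11.4688, Blue 15.4384, Amber 6.1308, Green 4.7314.
Lower quotas: Gold 11, Violet 7, Red 2, Teal 11, Blue 15, Amber 6, Green 4 (sum 56, leaving 4 seats).
Remainders in descending order: Red 0.9815, Violet 0.8589, Green 0.7314, Teal 0.4688, Blue 0.4384, Gold 0.3902, Amber 0.1308.
Largest remainders: Red, Violet, Green, Teal receive the extra seats.
Blue receives 15.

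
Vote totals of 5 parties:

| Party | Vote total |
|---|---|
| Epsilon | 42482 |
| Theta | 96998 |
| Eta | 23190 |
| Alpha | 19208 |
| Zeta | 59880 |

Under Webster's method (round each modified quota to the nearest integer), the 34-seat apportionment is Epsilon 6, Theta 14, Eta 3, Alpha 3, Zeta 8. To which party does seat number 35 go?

Priority for the next seat is population ÷ (current seats + 0.5).
Priorities: Epsilon 6535.692, Theta 6689.517, Eta 6625.714, Alpha 5488.000, Zeta 7044.706.
Highest priority: Zeta.

Zeta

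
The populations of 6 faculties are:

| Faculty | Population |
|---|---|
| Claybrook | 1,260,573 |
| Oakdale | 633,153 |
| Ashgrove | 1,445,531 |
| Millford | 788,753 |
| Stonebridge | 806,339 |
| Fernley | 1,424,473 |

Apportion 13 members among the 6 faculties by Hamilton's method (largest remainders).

Claybrook: 2, Oakdale: 1, Ashgrove: 3, Millford: 2, Stonebridge: 2, Fernley: 3

Total 6358822; standard divisor 6358822/13 ≈ 489140.154.
Standard quotas: Claybrook 2.5771, Oakdale 1.2944, Ashgrove 2.9552, Millford 1.6125, Stonebridge 1.6485, Fernley 2.9122.
Lower quotas: Claybrook 2, Oakdale 1, Ashgrove 2, Millford 1, Stonebridge 1, Fernley 2 (sum 9, leaving 4 seats).
Remainders in descending order: Ashgrove 0.9552, Fernley 0.9122, Stonebridge 0.6485, Millford 0.6125, Claybrook 0.5771, Oakdale 0.2944.
Largest remainders: Ashgrove, Fernley, Stonebridge, Millford receive the extra seats.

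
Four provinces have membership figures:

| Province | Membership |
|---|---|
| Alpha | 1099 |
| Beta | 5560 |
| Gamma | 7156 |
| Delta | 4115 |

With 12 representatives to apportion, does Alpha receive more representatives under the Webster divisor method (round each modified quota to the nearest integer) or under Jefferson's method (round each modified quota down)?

Webster

Webster: Alpha 1, Beta 3, Gamma 5, Delta 3.
Jefferson: Alpha 0, Beta 4, Gamma 5, Delta 3.
Alpha gets 1 under Webster and 0 under Jefferson.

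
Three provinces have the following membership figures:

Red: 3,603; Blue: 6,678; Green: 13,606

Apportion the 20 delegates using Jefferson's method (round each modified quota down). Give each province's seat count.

Standard divisor 23887/20 ≈ 1194.35; standard quotas: Red 3.017, Blue 5.591, Green 11.392.
Rounding down gives 3, 5, 11 = 19 seats, so the divisor must be adjusted.
With modified divisor 1120: modified quotas Red 3.217, Blue 5.963, Green 12.148.
Rounding down: Red 3, Blue 5, Green 12 (total 20).

Red 3, Blue 5, Green 12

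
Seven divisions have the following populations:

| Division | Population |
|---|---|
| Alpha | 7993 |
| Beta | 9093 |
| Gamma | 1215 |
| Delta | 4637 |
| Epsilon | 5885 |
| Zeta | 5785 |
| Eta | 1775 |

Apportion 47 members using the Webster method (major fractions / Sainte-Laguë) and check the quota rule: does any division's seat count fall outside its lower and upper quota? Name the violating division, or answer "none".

Standard quotas: Alpha 10.325, Beta 11.746, Gamma 1.570, Delta 5.990, Epsilon 7.602, Zeta 7.473, Eta 2.293.
Webster allocation: Alpha 10, Beta 12, Gamma 2, Delta 6, Epsilon 8, Zeta 7, Eta 2.
Every allocation lies between the lower and upper quota.

none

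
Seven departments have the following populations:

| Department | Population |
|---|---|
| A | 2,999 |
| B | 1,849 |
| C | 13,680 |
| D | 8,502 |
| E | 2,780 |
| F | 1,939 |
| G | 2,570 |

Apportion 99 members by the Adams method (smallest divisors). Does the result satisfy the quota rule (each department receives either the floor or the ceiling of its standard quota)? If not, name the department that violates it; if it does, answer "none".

Standard quotas: A 8.651, B 5.334, C 39.463, D 24.526, E 8.019, F 5.593, G 7.414.
Adams allocation: A 9, B 6, C 38, D 24, E 8, F 6, G 8.
C has quota 39.463 (lower 39, upper 40) but receives 38 — outside the quota interval.

C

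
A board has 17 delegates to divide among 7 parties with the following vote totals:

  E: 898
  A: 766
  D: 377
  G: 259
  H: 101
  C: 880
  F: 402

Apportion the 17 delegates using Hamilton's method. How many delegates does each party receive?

The standard divisor is 3683/17 ≈ 216.647.
Standard quotas: E 4.145, A 3.536, D 1.740, G 1.195, H 0.466, C 4.062, F 1.856.
Lower quotas: E 4, A 3, D 1, G 1, H 0, C 4, F 1 (sum 14, leaving 3 seats).
Remainders in descending order: F 0.856, D 0.740, A 0.536, H 0.466, G 0.195, E 0.145, C 0.062.
Largest remainders: F, D, A receive the extra seats.

E 4; A 4; D 2; G 1; H 0; C 4; F 2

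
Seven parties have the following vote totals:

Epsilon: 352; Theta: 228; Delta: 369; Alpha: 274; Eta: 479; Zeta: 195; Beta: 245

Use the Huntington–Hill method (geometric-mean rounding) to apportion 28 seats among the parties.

With divisor 79: modified quotas Epsilon 4.456, Theta 2.886, Delta 4.671, Alpha 3.468, Eta 6.063, Zeta 2.468, Beta 3.101.
Geometric-mean thresholds: Epsilon √(4·5)=4.472, Theta √(2·3)=2.449, Delta √(4·5)=4.472, Alpha √(3·4)=3.464, Eta √(6·7)=6.481, Zeta √(2·3)=2.449, Beta √(3·4)=3.464.
Each quota rounded against its threshold gives Epsilon 4, Theta 3, Delta 5, Alpha 4, Eta 6, Zeta 3, Beta 3 (total 28).

Epsilon 4; Theta 3; Delta 5; Alpha 4; Eta 6; Zeta 3; Beta 3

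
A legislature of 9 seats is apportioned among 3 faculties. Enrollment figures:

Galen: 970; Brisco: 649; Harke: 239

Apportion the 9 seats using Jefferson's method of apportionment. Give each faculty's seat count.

Galen 5, Brisco 3, Harke 1

Standard divisor 1858/9 ≈ 206.444; standard quotas: Galen 4.699, Brisco 3.144, Harke 1.158.
Rounding down gives 4, 3, 1 = 8 seats, so the divisor must be adjusted.
With modified divisor 180: modified quotas Galen 5.389, Brisco 3.606, Harke 1.328.
Rounding down: Galen 5, Brisco 3, Harke 1 (total 9).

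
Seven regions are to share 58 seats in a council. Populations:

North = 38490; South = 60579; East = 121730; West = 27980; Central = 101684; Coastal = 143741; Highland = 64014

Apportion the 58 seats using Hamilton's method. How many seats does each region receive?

North=4, South=6, East=13, West=3, Central=10, Coastal=15, Highland=7

Total 558218; standard divisor 558218/58 ≈ 9624.448.
Standard quotas: North 3.9992, South 6.2943, East 12.6480, West 2.9072, Central 10.5652, Coastal 14.9350, Highland 6.6512.
Lower quotas: North 3, South 6, East 12, West 2, Central 10, Coastal 14, Highland 6 (sum 53, leaving 5 seats).
Remainders in descending order: North 0.9992, Coastal 0.9350, West 0.9072, Highland 0.6512, East 0.6480, Central 0.5652, South 0.2943.
The surplus seats go to North, Coastal, West, Highland, East.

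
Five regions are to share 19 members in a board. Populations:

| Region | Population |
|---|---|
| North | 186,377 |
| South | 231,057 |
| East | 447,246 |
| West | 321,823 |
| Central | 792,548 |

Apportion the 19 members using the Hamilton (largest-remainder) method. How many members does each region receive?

Total 1979051; standard divisor 1979051/19 ≈ 104160.579.
Standard quotas: North 1.7893, South 2.2183, East 4.2938, West 3.0897, Central 7.6089.
Lower quotas: North 1, South 2, East 4, West 3, Central 7 (sum 17, leaving 2 seats).
Remainders in descending order: North 0.7893, Central 0.6089, East 0.2938, South 0.2183, West 0.0897.
The surplus seats go to North, Central.

North 2, South 2, East 4, West 3, Central 8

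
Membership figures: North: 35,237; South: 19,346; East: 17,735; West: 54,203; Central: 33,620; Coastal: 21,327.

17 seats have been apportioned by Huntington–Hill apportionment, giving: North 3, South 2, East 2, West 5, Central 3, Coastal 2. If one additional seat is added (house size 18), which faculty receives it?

North

Priority for the next seat is population ÷ (√(s·(s+1))).
Priorities: North 10172.046, South 7897.971, East 7240.283, West 9896.069, Central 9705.258, Coastal 8706.711.
Highest priority: North.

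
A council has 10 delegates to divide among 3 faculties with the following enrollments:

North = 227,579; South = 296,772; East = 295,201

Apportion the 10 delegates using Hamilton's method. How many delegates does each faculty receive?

North 3, South 4, East 3

The standard divisor is 819552/10 ≈ 81955.2.
Standard quotas: North 2.7769, South 3.6211, East 3.6020.
Lower quotas: North 2, South 3, East 3 (sum 8, leaving 2 seats).
Remainders in descending order: North 0.7769, South 0.6211, East 0.6020.
Largest remainders: North, South receive the extra seats.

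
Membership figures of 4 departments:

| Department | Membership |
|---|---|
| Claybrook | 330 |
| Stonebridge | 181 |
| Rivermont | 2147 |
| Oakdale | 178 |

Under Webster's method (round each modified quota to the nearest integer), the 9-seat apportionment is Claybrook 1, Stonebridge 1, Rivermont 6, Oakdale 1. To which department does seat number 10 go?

Rivermont

Priority for the next seat is population ÷ (current seats + 0.5).
Priorities: Claybrook 220.000, Stonebridge 120.667, Rivermont 330.308, Oakdale 118.667.
Highest priority: Rivermont.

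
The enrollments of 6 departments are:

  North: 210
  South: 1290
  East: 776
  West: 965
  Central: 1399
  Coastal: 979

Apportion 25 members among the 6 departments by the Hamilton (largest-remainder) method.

North: 1, South: 6, East: 4, West: 4, Central: 6, Coastal: 4

The standard divisor is 5619/25 ≈ 224.76.
Standard quotas: North 0.934, South 5.739, East 3.453, West 4.293, Central 6.224, Coastal 4.356.
Lower quotas: North 0, South 5, East 3, West 4, Central 6, Coastal 4 (sum 22, leaving 3 seats).
Remainders in descending order: North 0.934, South 0.739, East 0.453, Coastal 0.356, West 0.293, Central 0.224.
Largest remainders: North, South, East receive the extra seats.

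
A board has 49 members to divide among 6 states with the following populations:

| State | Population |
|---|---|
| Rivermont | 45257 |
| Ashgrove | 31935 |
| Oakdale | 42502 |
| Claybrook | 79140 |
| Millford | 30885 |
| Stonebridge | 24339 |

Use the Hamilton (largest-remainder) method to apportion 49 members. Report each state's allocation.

Rivermont 9, Ashgrove 6, Oakdale 8, Claybrook 15, Millford 6, Stonebridge 5

The standard divisor is 254058/49 ≈ 5184.857.
Standard quotas: Rivermont 8.7287, Ashgrove 6.1593, Oakdale 8.1973, Claybrook 15.2637, Millford 5.9568, Stonebridge 4.6942.
Lower quotas: Rivermont 8, Ashgrove 6, Oakdale 8, Claybrook 15, Millford 5, Stonebridge 4 (sum 46, leaving 3 seats).
Remainders in descending order: Millford 0.9568, Rivermont 0.7287, Stonebridge 0.6942, Claybrook 0.2637, Oakdale 0.1973, Ashgrove 0.1593.
The surplus seats go to Millford, Rivermont, Stonebridge.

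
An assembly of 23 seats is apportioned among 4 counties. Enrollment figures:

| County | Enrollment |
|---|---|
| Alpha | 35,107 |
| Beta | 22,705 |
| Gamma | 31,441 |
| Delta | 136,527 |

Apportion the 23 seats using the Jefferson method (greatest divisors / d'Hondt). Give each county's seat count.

Standard divisor 225780/23 ≈ 9816.522; standard quotas: Alpha 3.576, Beta 2.313, Gamma 3.203, Delta 13.908.
Rounding down gives 3, 2, 3, 13 = 21 seats, so the divisor must be adjusted.
With modified divisor 8900: modified quotas Alpha 3.945, Beta 2.551, Gamma 3.533, Delta 15.340.
Rounding down: Alpha 3, Beta 2, Gamma 3, Delta 15 (total 23).

Alpha 3; Beta 2; Gamma 3; Delta 15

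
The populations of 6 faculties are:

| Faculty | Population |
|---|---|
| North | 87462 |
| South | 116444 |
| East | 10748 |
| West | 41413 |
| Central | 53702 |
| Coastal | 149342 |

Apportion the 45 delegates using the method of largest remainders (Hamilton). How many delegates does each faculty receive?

North: 9; South: 11; East: 1; West: 4; Central: 5; Coastal: 15

Standard divisor: 459111 ÷ 45 ≈ 10202.467.
Standard quotas: North 8.5726, South 11.4133, East 1.0535, West 4.0591, Central 5.2636, Coastal 14.6378.
Lower quotas: North 8, South 11, East 1, West 4, Central 5, Coastal 14 (sum 43, leaving 2 seats).
Remainders in descending order: Coastal 0.6378, North 0.5726, South 0.4133, Central 0.2636, West 0.0591, East 0.0535.
The surplus seats go to Coastal, North.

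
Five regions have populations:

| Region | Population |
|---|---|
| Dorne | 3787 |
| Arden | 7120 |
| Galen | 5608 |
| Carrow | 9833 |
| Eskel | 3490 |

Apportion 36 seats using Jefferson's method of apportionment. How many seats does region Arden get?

9

Standard divisor 29838/36 ≈ 828.833; standard quotas: Dorne 4.569, Arden 8.590, Galen 6.766, Carrow 11.864, Eskel 4.211.
Rounding down gives 4, 8, 6, 11, 4 = 33 seats, so the divisor must be adjusted.
With modified divisor 770: modified quotas Dorne 4.918, Arden 9.247, Galen 7.283, Carrow 12.770, Eskel 4.532.
Rounding down: Dorne 4, Arden 9, Galen 7, Carrow 12, Eskel 4 (total 36).
Arden receives 9.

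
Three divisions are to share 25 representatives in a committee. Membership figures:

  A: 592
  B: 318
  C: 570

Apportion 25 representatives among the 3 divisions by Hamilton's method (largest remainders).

Standard divisor: 1480 ÷ 25 ≈ 59.2.
Standard quotas: A 10.000, B 5.372, C 9.628.
Lower quotas: A 10, B 5, C 9 (sum 24, leaving 1 seat).
Remainders in descending order: C 0.628, B 0.372, A 0.000.
Largest remainder: C receives the extra seat.

A 10; B 5; C 10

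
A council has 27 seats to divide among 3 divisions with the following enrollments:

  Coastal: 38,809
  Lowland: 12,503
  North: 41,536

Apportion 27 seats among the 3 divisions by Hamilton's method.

Total 92848; standard divisor 92848/27 ≈ 3438.815.
Standard quotas: Coastal 11.2856, Lowland 3.6358, North 12.0786.
Lower quotas: Coastal 11, Lowland 3, North 12 (sum 26, leaving 1 seat).
Remainders in descending order: Lowland 0.6358, Coastal 0.2856, North 0.0786.
The surplus seat goes to Lowland.

Coastal 11; Lowland 4; North 12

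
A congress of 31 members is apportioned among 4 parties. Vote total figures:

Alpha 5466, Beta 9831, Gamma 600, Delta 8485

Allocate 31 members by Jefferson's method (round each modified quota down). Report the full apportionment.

Standard divisor 24382/31 ≈ 786.516; standard quotas: Alpha 6.950, Beta 12.499, Gamma 0.763, Delta 10.788.
Rounding down gives 6, 12, 0, 10 = 28 seats, so the divisor must be adjusted.
With modified divisor 730: modified quotas Alpha 7.488, Beta 13.467, Gamma 0.822, Delta 11.623.
Rounding down: Alpha 7, Beta 13, Gamma 0, Delta 11 (total 31).

Alpha=7; Beta=13; Gamma=0; Delta=11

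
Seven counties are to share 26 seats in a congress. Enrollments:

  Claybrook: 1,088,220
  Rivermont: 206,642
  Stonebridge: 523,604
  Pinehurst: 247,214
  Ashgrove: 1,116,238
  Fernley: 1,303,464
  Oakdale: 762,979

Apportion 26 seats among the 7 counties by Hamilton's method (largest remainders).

Claybrook: 5; Rivermont: 1; Stonebridge: 3; Pinehurst: 1; Ashgrove: 6; Fernley: 6; Oakdale: 4

The standard divisor is 5248361/26 ≈ 201860.038.
Standard quotas: Claybrook 5.3910, Rivermont 1.0237, Stonebridge 2.5939, Pinehurst 1.2247, Ashgrove 5.5298, Fernley 6.4573, Oakdale 3.7797.
Lower quotas: Claybrook 5, Rivermont 1, Stonebridge 2, Pinehurst 1, Ashgrove 5, Fernley 6, Oakdale 3 (sum 23, leaving 3 seats).
Remainders in descending order: Oakdale 0.7797, Stonebridge 0.5939, Ashgrove 0.5298, Fernley 0.4573, Claybrook 0.3910, Pinehurst 0.2247, Rivermont 0.0237.
Largest remainders: Oakdale, Stonebridge, Ashgrove receive the extra seats.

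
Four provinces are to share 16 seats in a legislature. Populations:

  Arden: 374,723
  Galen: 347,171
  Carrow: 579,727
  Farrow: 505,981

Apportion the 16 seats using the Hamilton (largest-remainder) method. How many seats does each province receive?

Standard divisor: 1807602 ÷ 16 ≈ 112975.125.
Standard quotas: Arden 3.3169, Galen 3.0730, Carrow 5.1315, Farrow 4.4787.
Lower quotas: Arden 3, Galen 3, Carrow 5, Farrow 4 (sum 15, leaving 1 seat).
Remainders in descending order: Farrow 0.4787, Arden 0.3169, Carrow 0.1315, Galen 0.0730.
The surplus seat goes to Farrow.

Arden=3, Galen=3, Carrow=5, Farrow=5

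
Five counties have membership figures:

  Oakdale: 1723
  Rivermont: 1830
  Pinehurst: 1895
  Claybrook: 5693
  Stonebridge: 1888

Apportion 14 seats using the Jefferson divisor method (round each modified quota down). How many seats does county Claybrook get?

Standard divisor 13029/14 ≈ 930.643; standard quotas: Oakdale 1.851, Rivermont 1.966, Pinehurst 2.036, Claybrook 6.117, Stonebridge 2.029.
Rounding down gives 1, 1, 2, 6, 2 = 12 seats, so the divisor must be adjusted.
With modified divisor 840: modified quotas Oakdale 2.051, Rivermont 2.179, Pinehurst 2.256, Claybrook 6.777, Stonebridge 2.248.
Rounding down: Oakdale 2, Rivermont 2, Pinehurst 2, Claybrook 6, Stonebridge 2 (total 14).
Claybrook receives 6.

6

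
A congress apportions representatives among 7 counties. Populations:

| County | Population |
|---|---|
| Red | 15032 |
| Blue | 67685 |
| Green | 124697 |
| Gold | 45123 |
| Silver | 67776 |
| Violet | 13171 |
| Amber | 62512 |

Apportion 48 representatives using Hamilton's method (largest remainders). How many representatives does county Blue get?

8

Total 395996; standard divisor 395996/48 ≈ 8249.917.
Standard quotas: Red 1.8221, Blue 8.2043, Green 15.1149, Gold 5.4695, Silver 8.2154, Violet 1.5965, Amber 7.5773.
Lower quotas: Red 1, Blue 8, Green 15, Gold 5, Silver 8, Violet 1, Amber 7 (sum 45, leaving 3 seats).
Remainders in descending order: Red 0.8221, Violet 0.5965, Amber 0.5773, Gold 0.4695, Silver 0.2154, Blue 0.2043, Green 0.1149.
Largest remainders: Red, Violet, Amber receive the extra seats.
Blue receives 8.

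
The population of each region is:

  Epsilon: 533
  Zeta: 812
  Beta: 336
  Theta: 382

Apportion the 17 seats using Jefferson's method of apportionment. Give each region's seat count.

Standard divisor 2063/17 ≈ 121.353; standard quotas: Epsilon 4.392, Zeta 6.691, Beta 2.769, Theta 3.148.
Rounding down gives 4, 6, 2, 3 = 15 seats, so the divisor must be adjusted.
With modified divisor 110: modified quotas Epsilon 4.845, Zeta 7.382, Beta 3.055, Theta 3.473.
Rounding down: Epsilon 4, Zeta 7, Beta 3, Theta 3 (total 17).

Epsilon=4, Zeta=7, Beta=3, Theta=3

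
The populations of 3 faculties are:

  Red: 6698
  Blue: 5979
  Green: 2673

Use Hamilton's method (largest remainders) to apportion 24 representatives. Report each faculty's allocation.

Standard divisor: 15350 ÷ 24 ≈ 639.583.
Standard quotas: Red 10.4724, Blue 9.3483, Green 4.1793.
Lower quotas: Red 10, Blue 9, Green 4 (sum 23, leaving 1 seat).
Remainders in descending order: Red 0.4724, Blue 0.3483, Green 0.1793.
The surplus seat goes to Red.

Red 11; Blue 9; Green 4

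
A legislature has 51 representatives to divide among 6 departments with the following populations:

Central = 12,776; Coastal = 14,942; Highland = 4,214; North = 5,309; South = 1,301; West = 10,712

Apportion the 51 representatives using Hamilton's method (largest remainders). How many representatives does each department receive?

Standard divisor: 49254 ÷ 51 ≈ 965.765.
Standard quotas: Central 13.2289, Coastal 15.4717, Highland 4.3634, North 5.4972, South 1.3471, West 11.0917.
Lower quotas: Central 13, Coastal 15, Highland 4, North 5, South 1, West 11 (sum 49, leaving 2 seats).
Remainders in descending order: North 0.4972, Coastal 0.4717, Highland 0.3634, South 0.3471, Central 0.2289, West 0.0917.
Largest remainders: North, Coastal receive the extra seats.

Central 13; Coastal 16; Highland 4; North 6; South 1; West 11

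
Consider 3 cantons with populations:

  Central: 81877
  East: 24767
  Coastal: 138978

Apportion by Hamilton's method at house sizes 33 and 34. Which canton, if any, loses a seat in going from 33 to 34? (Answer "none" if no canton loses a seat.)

none

At 33 seats: Central 11, East 3, Coastal 19.
At 34 seats: Central 11, East 4, Coastal 19.
No canton's allocation decreased.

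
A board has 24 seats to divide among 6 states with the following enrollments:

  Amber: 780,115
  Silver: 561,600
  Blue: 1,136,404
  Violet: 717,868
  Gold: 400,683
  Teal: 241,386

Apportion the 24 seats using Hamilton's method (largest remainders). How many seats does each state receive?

Amber: 5, Silver: 4, Blue: 7, Violet: 4, Gold: 2, Teal: 2

Standard divisor: 3838056 ÷ 24 = 159919.
Standard quotas: Amber 4.8782, Silver 3.5118, Blue 7.1061, Violet 4.4889, Gold 2.5055, Teal 1.5094.
Lower quotas: Amber 4, Silver 3, Blue 7, Violet 4, Gold 2, Teal 1 (sum 21, leaving 3 seats).
Remainders in descending order: Amber 0.8782, Silver 0.5118, Teal 0.5094, Gold 0.5055, Violet 0.4889, Blue 0.1061.
The surplus seats go to Amber, Silver, Teal.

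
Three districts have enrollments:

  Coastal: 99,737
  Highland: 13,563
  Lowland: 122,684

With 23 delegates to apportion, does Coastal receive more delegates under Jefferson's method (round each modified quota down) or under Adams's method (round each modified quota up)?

Jefferson

Jefferson: Coastal 10, Highland 1, Lowland 12.
Adams: Coastal 9, Highland 2, Lowland 12.
Coastal gets 10 under Jefferson and 9 under Adams.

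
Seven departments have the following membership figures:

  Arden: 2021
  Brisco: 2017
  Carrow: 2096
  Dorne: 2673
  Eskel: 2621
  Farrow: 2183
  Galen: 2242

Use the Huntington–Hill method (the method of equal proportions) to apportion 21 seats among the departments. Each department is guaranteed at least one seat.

Arden=3, Brisco=3, Carrow=3, Dorne=3, Eskel=3, Farrow=3, Galen=3

With divisor 798: modified quotas Arden 2.533, Brisco 2.528, Carrow 2.627, Dorne 3.350, Eskel 3.284, Farrow 2.736, Galen 2.810.
Geometric-mean thresholds: Arden √(2·3)=2.449, Brisco √(2·3)=2.449, Carrow √(2·3)=2.449, Dorne √(3·4)=3.464, Eskel √(3·4)=3.464, Farrow √(2·3)=2.449, Galen √(2·3)=2.449.
Each quota rounded against its threshold gives Arden 3, Brisco 3, Carrow 3, Dorne 3, Eskel 3, Farrow 3, Galen 3 (total 21).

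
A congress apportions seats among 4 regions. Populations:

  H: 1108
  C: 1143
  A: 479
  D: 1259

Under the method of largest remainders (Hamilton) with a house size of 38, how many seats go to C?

Total 3989; standard divisor 3989/38 ≈ 104.974.
Standard quotas: H 10.555, C 10.888, A 4.563, D 11.993.
Lower quotas: H 10, C 10, A 4, D 11 (sum 35, leaving 3 seats).
Remainders in descending order: D 0.993, C 0.888, A 0.563, H 0.555.
Largest remainders: D, C, A receive the extra seats.
C receives 11.

11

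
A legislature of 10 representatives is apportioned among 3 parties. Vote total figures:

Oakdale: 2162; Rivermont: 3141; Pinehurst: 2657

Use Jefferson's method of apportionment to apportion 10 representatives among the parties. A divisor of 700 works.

Oakdale 3, Rivermont 4, Pinehurst 3

With modified divisor 700: modified quotas Oakdale 3.089, Rivermont 4.487, Pinehurst 3.796.
Rounding down: Oakdale 3, Rivermont 4, Pinehurst 3 (total 10).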